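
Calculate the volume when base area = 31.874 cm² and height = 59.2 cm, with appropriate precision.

1.89 × 10³ cm³

volume = 31.874 cm² × 59.2 cm = 1886.9408 cm³.
31.874 has 5 significant figures; 59.2 has 3.
Division/multiplication keeps the fewest: 3 significant figures.
Rounded: 1.89 × 10³ cm³.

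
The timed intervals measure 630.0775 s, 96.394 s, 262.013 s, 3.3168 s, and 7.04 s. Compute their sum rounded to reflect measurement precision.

998.84 s

630.0775 s + 96.394 s + 262.013 s + 3.3168 s + 7.04 s = 998.8413 s.
Addition/subtraction keeps the fewest decimal places: 630.0775 → 4 decimal places, 96.394 → 3 decimal places, 262.013 → 3 decimal places, 3.3168 → 4 decimal places, 7.04 → 2 decimal places; limit is 2.
Rounded to 2 decimal places: 998.84 s.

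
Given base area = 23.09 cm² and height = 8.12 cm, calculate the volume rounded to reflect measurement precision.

volume = 23.09 cm² × 8.12 cm = 187.4908 cm³.
23.09 has 4 significant figures; 8.12 has 3.
Division/multiplication keeps the fewest: 3 significant figures.
Rounded: 187 cm³.

187 cm³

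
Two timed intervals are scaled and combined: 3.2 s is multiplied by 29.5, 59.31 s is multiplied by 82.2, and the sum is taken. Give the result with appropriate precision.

4.97 × 10^3 s

3.2 × 29.5 = 94.4 → 94 s (2 s.f., last digit at the 10^0 place).
59.31 × 82.2 = 4875.282 → 4.88 × 10^3 s (3 s.f., last digit at the 10^1 place).
Sum: 4969.682 s; keep the coarser place, 10^1.
Result: 4.97 × 10^3 s.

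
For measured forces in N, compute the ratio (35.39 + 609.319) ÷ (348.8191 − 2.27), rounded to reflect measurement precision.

35.39 + 609.319 = 644.709, limited to 2 d.p. → 5 s.f.; 348.8191 − 2.27 = 346.5491, limited to 2 d.p. → 5 s.f.
Carrying full precision, 644.709 ÷ 346.5491 = 1.86036841533…; keep min(5, 5) = 5 s.f.
Rounded to 5 significant figures: 1.8604.

1.8604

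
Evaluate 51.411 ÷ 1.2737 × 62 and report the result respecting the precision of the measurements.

2.5 × 10³

51.411 ÷ 1.2737 × 62 = 2502.5374892…
Multiplication/division keeps the fewest significant figures: 51.411 → 5 s.f., 1.2737 → 5 s.f., 62 → 2 s.f.; limit is 2.
Rounded to 2 significant figures: 2.5 × 10³.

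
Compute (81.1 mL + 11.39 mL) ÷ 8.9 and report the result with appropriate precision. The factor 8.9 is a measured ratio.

1.0 × 10^1 mL

81.1 mL + 11.39 mL = 92.49 mL; the sum is limited to 1 decimal place (3 s.f.).
Carrying full precision, 92.49 ÷ 8.9 = 10.3921348315… mL; 8.9 has 2 s.f., so the result keeps min(3, 2) = 2 s.f.
Rounded to 2 significant figures: 1.0 × 10^1 mL.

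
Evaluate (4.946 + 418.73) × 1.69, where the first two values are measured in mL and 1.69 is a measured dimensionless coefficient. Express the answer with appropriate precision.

4.946 mL + 418.73 mL = 423.676 mL; the sum is limited to 2 decimal places (5 s.f.).
Carrying full precision, 423.676 × 1.69 = 716.01244 mL; 1.69 has 3 s.f., so the result keeps min(5, 3) = 3 s.f.
Rounded to 3 significant figures: 716 mL.

716 mL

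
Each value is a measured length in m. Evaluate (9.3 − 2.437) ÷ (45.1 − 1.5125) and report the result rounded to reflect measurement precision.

9.3 − 2.437 = 6.863, limited to 1 d.p. → 2 s.f.; 45.1 − 1.5125 = 43.5875, limited to 1 d.p. → 3 s.f.
Carrying full precision, 6.863 ÷ 43.5875 = 0.157453398337…; keep min(2, 3) = 2 s.f.
Rounded to 2 significant figures: 1.6 × 10^-1.

1.6 × 10^-1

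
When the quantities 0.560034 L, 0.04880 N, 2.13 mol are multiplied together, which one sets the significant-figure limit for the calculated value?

0.560034 L → 6 s.f.; 0.04880 N → 4 s.f.; 2.13 mol → 3 s.f.
The fewest is 3 significant figures, from 2.13 mol.

2.13 mol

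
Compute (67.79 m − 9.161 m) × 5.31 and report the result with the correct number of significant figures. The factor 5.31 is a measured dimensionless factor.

67.79 m − 9.161 m = 58.629 m; the difference is limited to 2 decimal places (4 s.f.).
Carrying full precision, 58.629 × 5.31 = 311.31999 m; 5.31 has 3 s.f., so the result keeps min(4, 3) = 3 s.f.
Rounded to 3 significant figures: 311 m.

311 m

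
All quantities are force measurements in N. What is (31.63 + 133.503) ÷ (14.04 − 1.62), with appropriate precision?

31.63 + 133.503 = 165.133, limited to 2 d.p. → 5 s.f.; 14.04 − 1.62 = 12.42, limited to 2 d.p. → 4 s.f.
Carrying full precision, 165.133 ÷ 12.42 = 13.2957326892…; keep min(5, 4) = 4 s.f.
Rounded to 4 significant figures: 13.30.

13.30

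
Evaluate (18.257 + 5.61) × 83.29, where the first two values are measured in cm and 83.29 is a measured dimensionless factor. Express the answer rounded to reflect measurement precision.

1988 cm

18.257 cm + 5.61 cm = 23.867 cm; the sum is limited to 2 decimal places (4 s.f.).
Carrying full precision, 23.867 × 83.29 = 1987.88243 cm; 83.29 has 4 s.f., so the result keeps min(4, 4) = 4 s.f.
Rounded to 4 significant figures: 1988 cm.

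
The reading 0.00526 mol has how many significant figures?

3

0.00526: leading zeros are not significant.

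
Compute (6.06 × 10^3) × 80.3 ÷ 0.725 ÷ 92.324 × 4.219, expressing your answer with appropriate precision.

3.07 × 10^4

(6.06 × 10^3) × 80.3 ÷ 0.725 ÷ 92.324 × 4.219 = 30672.2104911…
Multiplication/division keeps the fewest significant figures: 6.06 × 10^3 → 3 s.f., 80.3 → 3 s.f., 0.725 → 3 s.f., 92.324 → 5 s.f., 4.219 → 4 s.f.; limit is 3.
Rounded to 3 significant figures: 3.07 × 10^4.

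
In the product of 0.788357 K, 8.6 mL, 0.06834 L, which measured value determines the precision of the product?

8.6 mL

0.788357 K → 6 s.f.; 8.6 mL → 2 s.f.; 0.06834 L → 4 s.f.
The fewest is 2 significant figures, from 8.6 mL.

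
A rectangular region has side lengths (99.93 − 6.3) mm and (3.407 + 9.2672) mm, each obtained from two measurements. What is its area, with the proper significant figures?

1.19 × 10³ mm²

99.93 − 6.3 = 93.63, limited to 1 d.p. → 3 s.f.; 3.407 + 9.2672 = 12.6742, limited to 3 d.p. → 5 s.f.
Carrying full precision, 93.63 × 12.6742 = 1186.685346; keep min(3, 5) = 3 s.f.
Rounded to 3 significant figures: 1.19 × 10³ mm².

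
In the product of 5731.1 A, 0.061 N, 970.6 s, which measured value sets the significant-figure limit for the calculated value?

5731.1 A → 5 s.f.; 0.061 N → 2 s.f.; 970.6 s → 4 s.f.
The fewest is 2 significant figures, from 0.061 N.

0.061 N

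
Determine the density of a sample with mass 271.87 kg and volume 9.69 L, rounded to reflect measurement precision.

density = 271.87 kg ÷ 9.69 L = 28.0567595459… kg/L.
271.87 has 5 significant figures; 9.69 has 3.
Division/multiplication keeps the fewest: 3 significant figures.
Rounded: 28.1 kg/L.

28.1 kg/L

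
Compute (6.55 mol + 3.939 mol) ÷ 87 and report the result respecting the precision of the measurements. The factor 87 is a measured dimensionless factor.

0.12 mol

6.55 mol + 3.939 mol = 10.489 mol; the sum is limited to 2 decimal places (4 s.f.).
Carrying full precision, 10.489 ÷ 87 = 0.120563218391… mol; 87 has 2 s.f., so the result keeps min(4, 2) = 2 s.f.
Rounded to 2 significant figures: 0.12 mol.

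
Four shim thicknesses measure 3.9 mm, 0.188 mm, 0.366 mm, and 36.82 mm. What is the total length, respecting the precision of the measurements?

3.9 mm + 0.188 mm + 0.366 mm + 36.82 mm = 41.274 mm.
Addition/subtraction keeps the fewest decimal places: 3.9 → 1 decimal place, 0.188 → 3 decimal places, 0.366 → 3 decimal places, 36.82 → 2 decimal places; limit is 1.
Rounded to 1 decimal place: 41.3 mm.

41.3 mm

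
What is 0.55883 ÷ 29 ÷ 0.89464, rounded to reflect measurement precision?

0.55883 ÷ 29 ÷ 0.89464 = 0.0215393901458…
Multiplication/division keeps the fewest significant figures: 0.55883 → 5 s.f., 29 → 2 s.f., 0.89464 → 5 s.f.; limit is 2.
Rounded to 2 significant figures: 0.022.

0.022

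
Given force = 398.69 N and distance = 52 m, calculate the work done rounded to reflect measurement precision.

work done = 398.69 N × 52 m = 20731.88 J.
398.69 has 5 significant figures; 52 has 2.
Division/multiplication keeps the fewest: 2 significant figures.
Rounded: 2.1 × 10⁴ J.

2.1 × 10⁴ J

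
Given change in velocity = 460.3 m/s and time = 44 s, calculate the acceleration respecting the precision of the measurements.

acceleration = 460.3 m/s ÷ 44 s = 10.4613636364… m/s².
460.3 has 4 significant figures; 44 has 2.
Division/multiplication keeps the fewest: 2 significant figures.
Rounded: 10. m/s².

10. m/s²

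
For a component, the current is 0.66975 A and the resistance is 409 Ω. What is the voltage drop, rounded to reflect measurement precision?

voltage drop = 0.66975 A × 409 Ω = 273.92775 V.
0.66975 has 5 significant figures; 409 has 3.
Division/multiplication keeps the fewest: 3 significant figures.
Rounded: 274 V.

274 V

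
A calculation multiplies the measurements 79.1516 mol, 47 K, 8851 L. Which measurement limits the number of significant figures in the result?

47 K

79.1516 mol → 6 s.f.; 47 K → 2 s.f.; 8851 L → 4 s.f.
The fewest is 2 significant figures, from 47 K.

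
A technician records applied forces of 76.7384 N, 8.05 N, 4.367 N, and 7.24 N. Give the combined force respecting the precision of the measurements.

96.40 N

76.7384 N + 8.05 N + 4.367 N + 7.24 N = 96.3954 N.
Addition/subtraction keeps the fewest decimal places: 76.7384 → 4 decimal places, 8.05 → 2 decimal places, 4.367 → 3 decimal places, 7.24 → 2 decimal places; limit is 2.
Rounded to 2 decimal places: 96.40 N.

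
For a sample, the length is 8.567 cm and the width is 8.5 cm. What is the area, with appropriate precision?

area = 8.567 cm × 8.5 cm = 72.8195 cm².
8.567 has 4 significant figures; 8.5 has 2.
Division/multiplication keeps the fewest: 2 significant figures.
Rounded: 73 cm².

73 cm²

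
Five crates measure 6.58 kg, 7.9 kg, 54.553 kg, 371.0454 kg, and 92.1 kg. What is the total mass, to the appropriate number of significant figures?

6.58 kg + 7.9 kg + 54.553 kg + 371.0454 kg + 92.1 kg = 532.1784 kg.
Addition/subtraction keeps the fewest decimal places: 6.58 → 2 decimal places, 7.9 → 1 decimal place, 54.553 → 3 decimal places, 371.0454 → 4 decimal places, 92.1 → 1 decimal place; limit is 1.
Rounded to 1 decimal place: 5.322 × 10² kg.

5.322 × 10² kg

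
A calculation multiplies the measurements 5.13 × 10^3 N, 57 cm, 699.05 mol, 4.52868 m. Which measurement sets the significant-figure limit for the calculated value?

57 cm

5.13 × 10^3 N → 3 s.f.; 57 cm → 2 s.f.; 699.05 mol → 5 s.f.; 4.52868 m → 6 s.f.
The fewest is 2 significant figures, from 57 cm.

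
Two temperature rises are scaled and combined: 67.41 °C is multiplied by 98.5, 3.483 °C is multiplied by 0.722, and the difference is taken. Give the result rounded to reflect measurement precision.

6.64 × 10^3 °C

67.41 × 98.5 = 6639.885 → 6.64 × 10^3 °C (3 s.f., last digit at the 10^1 place).
3.483 × 0.722 = 2.514726 → 2.51 °C (3 s.f., last digit at the 10^-2 place).
Difference: 6637.370274 °C; keep the coarser place, 10^1.
Result: 6.64 × 10^3 °C.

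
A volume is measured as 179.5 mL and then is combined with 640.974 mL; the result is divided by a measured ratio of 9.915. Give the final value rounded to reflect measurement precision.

179.5 mL + 640.974 mL = 820.474 mL; the sum is limited to 1 decimal place (4 s.f.).
Carrying full precision, 820.474 ÷ 9.915 = 82.750781644… mL; 9.915 has 4 s.f., so the result keeps min(4, 4) = 4 s.f.
Rounded to 4 significant figures: 82.75 mL.

82.75 mL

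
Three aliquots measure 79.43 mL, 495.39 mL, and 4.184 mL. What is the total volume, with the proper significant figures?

79.43 mL + 495.39 mL + 4.184 mL = 579.004 mL.
Addition/subtraction keeps the fewest decimal places: 79.43 → 2 decimal places, 495.39 → 2 decimal places, 4.184 → 3 decimal places; limit is 2.
Rounded to 2 decimal places: 579.00 mL.

579.00 mL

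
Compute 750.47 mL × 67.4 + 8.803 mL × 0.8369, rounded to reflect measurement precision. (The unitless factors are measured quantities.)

5.06 × 10^4 mL

750.47 × 67.4 = 50581.678 → 5.06 × 10^4 mL (3 s.f., last digit at the 10^2 place).
8.803 × 0.8369 = 7.3672307 → 7.367 mL (4 s.f., last digit at the 10^-3 place).
Sum: 50589.0452307 mL; keep the coarser place, 10^2.
Result: 5.06 × 10^4 mL.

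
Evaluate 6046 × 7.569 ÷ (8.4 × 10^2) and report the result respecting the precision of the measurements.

6046 × 7.569 ÷ (8.4 × 10^2) = 54.4787785714…
Multiplication/division keeps the fewest significant figures: 6046 → 4 s.f., 7.569 → 4 s.f., 8.4 × 10^2 → 2 s.f.; limit is 2.
Rounded to 2 significant figures: 54.

54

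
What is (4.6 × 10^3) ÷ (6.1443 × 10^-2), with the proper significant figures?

(4.6 × 10^3) ÷ (6.1443 × 10^-2) = 74866.1360936…
Multiplication/division keeps the fewest significant figures: 4.6 × 10^3 → 2 s.f., 6.1443 × 10^-2 → 5 s.f.; limit is 2.
Rounded to 2 significant figures: 7.5 × 10^4.

7.5 × 10^4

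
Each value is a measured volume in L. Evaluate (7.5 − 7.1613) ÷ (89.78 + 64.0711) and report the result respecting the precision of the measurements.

7.5 − 7.1613 = 0.3387, limited to 1 d.p. → 1 s.f.; 89.78 + 64.0711 = 153.8511, limited to 2 d.p. → 5 s.f.
Carrying full precision, 0.3387 ÷ 153.8511 = 0.00220147922244…; keep min(1, 5) = 1 s.f.
Rounded to 1 significant figure: 0.002.

0.002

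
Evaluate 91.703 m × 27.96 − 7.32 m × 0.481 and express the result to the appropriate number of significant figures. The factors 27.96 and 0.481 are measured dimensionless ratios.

91.703 × 27.96 = 2564.01588 → 2564 m (4 s.f., last digit at the 10^0 place).
7.32 × 0.481 = 3.52092 → 3.52 m (3 s.f., last digit at the 10^-2 place).
Difference: 2560.49496 m; keep the coarser place, 10^0.
Result: 2.560 × 10³ m.

2.560 × 10³ m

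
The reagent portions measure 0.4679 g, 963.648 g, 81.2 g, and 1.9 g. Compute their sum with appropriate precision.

0.4679 g + 963.648 g + 81.2 g + 1.9 g = 1047.2159 g.
Addition/subtraction keeps the fewest decimal places: 0.4679 → 4 decimal places, 963.648 → 3 decimal places, 81.2 → 1 decimal place, 1.9 → 1 decimal place; limit is 1.
Rounded to 1 decimal place: 1047.2 g.

1047.2 g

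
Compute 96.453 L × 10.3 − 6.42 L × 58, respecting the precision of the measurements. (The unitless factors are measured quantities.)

6.2 × 10^2 L

96.453 × 10.3 = 993.4659 → 993 L (3 s.f., last digit at the 10^0 place).
6.42 × 58 = 372.36 → 3.7 × 10^2 L (2 s.f., last digit at the 10^1 place).
Difference: 621.1059 L; keep the coarser place, 10^1.
Result: 6.2 × 10^2 L.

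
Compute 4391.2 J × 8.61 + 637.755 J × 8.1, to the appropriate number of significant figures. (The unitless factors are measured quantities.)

4.30 × 10^4 J

4391.2 × 8.61 = 37808.232 → 3.78 × 10^4 J (3 s.f., last digit at the 10^2 place).
637.755 × 8.1 = 5165.8155 → 5.2 × 10^3 J (2 s.f., last digit at the 10^2 place).
Sum: 42974.0475 J; keep the coarser place, 10^2.
Result: 4.30 × 10^4 J.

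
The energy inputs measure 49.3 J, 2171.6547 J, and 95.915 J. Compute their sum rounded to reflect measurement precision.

2.3169 × 10³ J

49.3 J + 2171.6547 J + 95.915 J = 2316.8697 J.
Addition/subtraction keeps the fewest decimal places: 49.3 → 1 decimal place, 2171.6547 → 4 decimal places, 95.915 → 3 decimal places; limit is 1.
Rounded to 1 decimal place: 2.3169 × 10³ J.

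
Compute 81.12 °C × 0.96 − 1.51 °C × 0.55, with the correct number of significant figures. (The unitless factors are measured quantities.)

77 °C

81.12 × 0.96 = 77.8752 → 78 °C (2 s.f., last digit at the 10^0 place).
1.51 × 0.55 = 0.8305 → 0.83 °C (2 s.f., last digit at the 10^-2 place).
Difference: 77.0447 °C; keep the coarser place, 10^0.
Result: 77 °C.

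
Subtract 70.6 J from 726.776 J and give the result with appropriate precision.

726.776 J − 70.6 J = 656.176 J.
Addition/subtraction keeps the fewest decimal places: 726.776 → 3 decimal places, 70.6 → 1 decimal place; limit is 1.
Rounded to 1 decimal place: 656.2 J.

656.2 J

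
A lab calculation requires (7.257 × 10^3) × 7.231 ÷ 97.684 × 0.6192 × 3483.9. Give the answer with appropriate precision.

(7.257 × 10^3) × 7.231 ÷ 97.684 × 0.6192 × 3483.9 = 1158853.87711…
Multiplication/division keeps the fewest significant figures: 7.257 × 10^3 → 4 s.f., 7.231 → 4 s.f., 97.684 → 5 s.f., 0.6192 → 4 s.f., 3483.9 → 5 s.f.; limit is 4.
Rounded to 4 significant figures: 1.159 × 10^6.

1.159 × 10^6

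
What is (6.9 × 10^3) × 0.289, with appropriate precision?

(6.9 × 10^3) × 0.289 = 1994.1
Multiplication/division keeps the fewest significant figures: 6.9 × 10^3 → 2 s.f., 0.289 → 3 s.f.; limit is 2.
Rounded to 2 significant figures: 2.0 × 10^3.

2.0 × 10^3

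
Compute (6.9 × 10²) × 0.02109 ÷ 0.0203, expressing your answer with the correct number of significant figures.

(6.9 × 10²) × 0.02109 ÷ 0.0203 = 716.852216749…
Multiplication/division keeps the fewest significant figures: 6.9 × 10² → 2 s.f., 0.02109 → 4 s.f., 0.0203 → 3 s.f.; limit is 2.
Rounded to 2 significant figures: 7.2 × 10².

7.2 × 10²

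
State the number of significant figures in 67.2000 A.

67.2000: trailing zeros after a decimal point are significant.

6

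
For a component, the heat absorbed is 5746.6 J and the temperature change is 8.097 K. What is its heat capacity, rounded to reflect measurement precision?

heat capacity = 5746.6 J ÷ 8.097 K = 709.719649253… J/K.
5746.6 has 5 significant figures; 8.097 has 4.
Division/multiplication keeps the fewest: 4 significant figures.
Rounded: 709.7 J/K.

709.7 J/K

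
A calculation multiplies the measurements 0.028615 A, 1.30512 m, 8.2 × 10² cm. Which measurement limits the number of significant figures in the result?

8.2 × 10² cm

0.028615 A → 5 s.f.; 1.30512 m → 6 s.f.; 8.2 × 10² cm → 2 s.f.
The fewest is 2 significant figures, from 8.2 × 10² cm.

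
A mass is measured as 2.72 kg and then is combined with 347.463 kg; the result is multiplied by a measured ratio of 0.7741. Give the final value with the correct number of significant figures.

271.1 kg

2.72 kg + 347.463 kg = 350.183 kg; the sum is limited to 2 decimal places (5 s.f.).
Carrying full precision, 350.183 × 0.7741 = 271.0766603 kg; 0.7741 has 4 s.f., so the result keeps min(5, 4) = 4 s.f.
Rounded to 4 significant figures: 271.1 kg.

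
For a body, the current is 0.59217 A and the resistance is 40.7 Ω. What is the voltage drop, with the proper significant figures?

24.1 V

voltage drop = 0.59217 A × 40.7 Ω = 24.101319 V.
0.59217 has 5 significant figures; 40.7 has 3.
Division/multiplication keeps the fewest: 3 significant figures.
Rounded: 24.1 V.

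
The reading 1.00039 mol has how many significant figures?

6

1.00039: zeros between nonzero digits are significant.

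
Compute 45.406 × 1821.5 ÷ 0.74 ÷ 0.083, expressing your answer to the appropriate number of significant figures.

1.3 × 10⁶

45.406 × 1821.5 ÷ 0.74 ÷ 0.083 = 1346581.39043…
Multiplication/division keeps the fewest significant figures: 45.406 → 5 s.f., 1821.5 → 5 s.f., 0.74 → 2 s.f., 0.083 → 2 s.f.; limit is 2.
Rounded to 2 significant figures: 1.3 × 10⁶.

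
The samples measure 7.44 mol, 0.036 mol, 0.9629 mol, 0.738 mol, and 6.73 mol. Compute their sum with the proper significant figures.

15.91 mol

7.44 mol + 0.036 mol + 0.9629 mol + 0.738 mol + 6.73 mol = 15.9069 mol.
Addition/subtraction keeps the fewest decimal places: 7.44 → 2 decimal places, 0.036 → 3 decimal places, 0.9629 → 4 decimal places, 0.738 → 3 decimal places, 6.73 → 2 decimal places; limit is 2.
Rounded to 2 decimal places: 15.91 mol.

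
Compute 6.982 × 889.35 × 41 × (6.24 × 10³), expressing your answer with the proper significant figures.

6.982 × 889.35 × 41 × (6.24 × 10³) = 1.58862356453 × 10^9…
Multiplication/division keeps the fewest significant figures: 6.982 → 4 s.f., 889.35 → 5 s.f., 41 → 2 s.f., 6.24 × 10³ → 3 s.f.; limit is 2.
Rounded to 2 significant figures: 1.6 × 10⁹.

1.6 × 10⁹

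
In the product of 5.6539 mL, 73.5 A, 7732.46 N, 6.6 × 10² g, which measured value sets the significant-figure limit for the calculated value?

6.6 × 10² g

5.6539 mL → 5 s.f.; 73.5 A → 3 s.f.; 7732.46 N → 6 s.f.; 6.6 × 10² g → 2 s.f.
The fewest is 2 significant figures, from 6.6 × 10² g.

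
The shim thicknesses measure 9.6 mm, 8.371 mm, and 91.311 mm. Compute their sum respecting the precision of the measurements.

1.093 × 10^2 mm

9.6 mm + 8.371 mm + 91.311 mm = 109.282 mm.
Addition/subtraction keeps the fewest decimal places: 9.6 → 1 decimal place, 8.371 → 3 decimal places, 91.311 → 3 decimal places; limit is 1.
Rounded to 1 decimal place: 1.093 × 10^2 mm.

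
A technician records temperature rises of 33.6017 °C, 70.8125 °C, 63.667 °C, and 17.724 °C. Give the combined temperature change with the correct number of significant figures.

33.6017 °C + 70.8125 °C + 63.667 °C + 17.724 °C = 185.8052 °C.
Addition/subtraction keeps the fewest decimal places: 33.6017 → 4 decimal places, 70.8125 → 4 decimal places, 63.667 → 3 decimal places, 17.724 → 3 decimal places; limit is 3.
Rounded to 3 decimal places: 1.85805 × 10^2 °C.

1.85805 × 10^2 °C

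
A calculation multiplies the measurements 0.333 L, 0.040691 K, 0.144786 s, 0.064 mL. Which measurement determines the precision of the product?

0.333 L → 3 s.f.; 0.040691 K → 5 s.f.; 0.144786 s → 6 s.f.; 0.064 mL → 2 s.f.
The fewest is 2 significant figures, from 0.064 mL.

0.064 mL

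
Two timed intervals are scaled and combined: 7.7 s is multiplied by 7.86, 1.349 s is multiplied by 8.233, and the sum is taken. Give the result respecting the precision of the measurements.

7.7 × 7.86 = 60.522 → 61 s (2 s.f., last digit at the 10^0 place).
1.349 × 8.233 = 11.106317 → 11.11 s (4 s.f., last digit at the 10^-2 place).
Sum: 71.628317 s; keep the coarser place, 10^0.
Result: 72 s.

72 s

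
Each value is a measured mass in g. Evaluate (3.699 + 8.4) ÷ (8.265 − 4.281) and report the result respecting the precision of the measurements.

3.699 + 8.4 = 12.099, limited to 1 d.p. → 3 s.f.; 8.265 − 4.281 = 3.984, limited to 3 d.p. → 4 s.f.
Carrying full precision, 12.099 ÷ 3.984 = 3.03689759036…; keep min(3, 4) = 3 s.f.
Rounded to 3 significant figures: 3.04.

3.04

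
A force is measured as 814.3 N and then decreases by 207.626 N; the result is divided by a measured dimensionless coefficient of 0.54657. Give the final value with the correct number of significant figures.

1110. N

814.3 N − 207.626 N = 606.674 N; the difference is limited to 1 decimal place (4 s.f.).
Carrying full precision, 606.674 ÷ 0.54657 = 1109.96578663… N; 0.54657 has 5 s.f., so the result keeps min(4, 5) = 4 s.f.
Rounded to 4 significant figures: 1110. N.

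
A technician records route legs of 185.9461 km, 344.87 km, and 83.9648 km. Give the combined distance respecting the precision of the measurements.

185.9461 km + 344.87 km + 83.9648 km = 614.7809 km.
Addition/subtraction keeps the fewest decimal places: 185.9461 → 4 decimal places, 344.87 → 2 decimal places, 83.9648 → 4 decimal places; limit is 2.
Rounded to 2 decimal places: 6.1478 × 10^2 km.

6.1478 × 10^2 km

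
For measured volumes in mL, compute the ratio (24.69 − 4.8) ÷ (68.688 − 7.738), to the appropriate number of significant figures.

0.326

24.69 − 4.8 = 19.89, limited to 1 d.p. → 3 s.f.; 68.688 − 7.738 = 60.950, limited to 3 d.p. → 5 s.f.
Carrying full precision, 19.89 ÷ 60.950 = 0.326333059885…; keep min(3, 5) = 3 s.f.
Rounded to 3 significant figures: 0.326.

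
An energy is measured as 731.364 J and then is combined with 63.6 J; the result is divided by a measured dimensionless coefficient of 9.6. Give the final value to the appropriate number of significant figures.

83 J

731.364 J + 63.6 J = 794.964 J; the sum is limited to 1 decimal place (4 s.f.).
Carrying full precision, 794.964 ÷ 9.6 = 82.80875 J; 9.6 has 2 s.f., so the result keeps min(4, 2) = 2 s.f.
Rounded to 2 significant figures: 83 J.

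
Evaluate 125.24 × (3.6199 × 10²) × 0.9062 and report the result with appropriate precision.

125.24 × (3.6199 × 10²) × 0.9062 = 41083.1457311…
Multiplication/division keeps the fewest significant figures: 125.24 → 5 s.f., 3.6199 × 10² → 5 s.f., 0.9062 → 4 s.f.; limit is 4.
Rounded to 4 significant figures: 4.108 × 10⁴.

4.108 × 10⁴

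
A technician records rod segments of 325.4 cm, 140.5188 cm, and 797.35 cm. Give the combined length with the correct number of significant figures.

325.4 cm + 140.5188 cm + 797.35 cm = 1263.2688 cm.
Addition/subtraction keeps the fewest decimal places: 325.4 → 1 decimal place, 140.5188 → 4 decimal places, 797.35 → 2 decimal places; limit is 1.
Rounded to 1 decimal place: 1263.3 cm.

1263.3 cm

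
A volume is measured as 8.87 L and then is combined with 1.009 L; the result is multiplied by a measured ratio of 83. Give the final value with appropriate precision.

8.2 × 10² L

8.87 L + 1.009 L = 9.879 L; the sum is limited to 2 decimal places (3 s.f.).
Carrying full precision, 9.879 × 83 = 819.957 L; 83 has 2 s.f., so the result keeps min(3, 2) = 2 s.f.
Rounded to 2 significant figures: 8.2 × 10² L.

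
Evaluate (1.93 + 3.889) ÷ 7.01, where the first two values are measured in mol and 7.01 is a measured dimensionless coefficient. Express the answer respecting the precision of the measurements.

0.830 mol

1.93 mol + 3.889 mol = 5.819 mol; the sum is limited to 2 decimal places (3 s.f.).
Carrying full precision, 5.819 ÷ 7.01 = 0.830099857347… mol; 7.01 has 3 s.f., so the result keeps min(3, 3) = 3 s.f.
Rounded to 3 significant figures: 0.830 mol.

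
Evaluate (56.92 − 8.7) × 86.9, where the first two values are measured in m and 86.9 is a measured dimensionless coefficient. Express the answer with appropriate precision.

56.92 m − 8.7 m = 48.22 m; the difference is limited to 1 decimal place (3 s.f.).
Carrying full precision, 48.22 × 86.9 = 4190.318 m; 86.9 has 3 s.f., so the result keeps min(3, 3) = 3 s.f.
Rounded to 3 significant figures: 4.19 × 10^3 m.

4.19 × 10^3 m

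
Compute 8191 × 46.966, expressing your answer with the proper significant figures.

3.847 × 10⁵

8191 × 46.966 = 384698.506
Multiplication/division keeps the fewest significant figures: 8191 → 4 s.f., 46.966 → 5 s.f.; limit is 4.
Rounded to 4 significant figures: 3.847 × 10⁵.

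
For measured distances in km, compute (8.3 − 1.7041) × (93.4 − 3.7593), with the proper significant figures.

5.9 × 10^2 km²

8.3 − 1.7041 = 6.5959, limited to 1 d.p. → 2 s.f.; 93.4 − 3.7593 = 89.6407, limited to 1 d.p. → 3 s.f.
Carrying full precision, 6.5959 × 89.6407 = 591.26109313; keep min(2, 3) = 2 s.f.
Rounded to 2 significant figures: 5.9 × 10^2 km².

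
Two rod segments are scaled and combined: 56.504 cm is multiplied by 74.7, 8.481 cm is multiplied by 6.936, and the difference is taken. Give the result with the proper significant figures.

56.504 × 74.7 = 4220.8488 → 4.22 × 10^3 cm (3 s.f., last digit at the 10^1 place).
8.481 × 6.936 = 58.824216 → 58.82 cm (4 s.f., last digit at the 10^-2 place).
Difference: 4162.024584 cm; keep the coarser place, 10^1.
Result: 4.16 × 10^3 cm.

4.16 × 10^3 cm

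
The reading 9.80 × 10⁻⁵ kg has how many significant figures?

9.80 × 10⁻⁵: in scientific notation every digit of the coefficient is significant.

3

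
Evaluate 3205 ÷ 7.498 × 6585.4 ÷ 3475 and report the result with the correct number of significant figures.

810.0

3205 ÷ 7.498 × 6585.4 ÷ 3475 = 810.046496812…
Multiplication/division keeps the fewest significant figures: 3205 → 4 s.f., 7.498 → 4 s.f., 6585.4 → 5 s.f., 3475 → 4 s.f.; limit is 4.
Rounded to 4 significant figures: 810.0.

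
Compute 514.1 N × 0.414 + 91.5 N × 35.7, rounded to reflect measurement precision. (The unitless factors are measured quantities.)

514.1 × 0.414 = 212.8374 → 213 N (3 s.f., last digit at the 10^0 place).
91.5 × 35.7 = 3266.55 → 3.27 × 10³ N (3 s.f., last digit at the 10^1 place).
Sum: 3479.3874 N; keep the coarser place, 10^1.
Result: 3.48 × 10³ N.

3.48 × 10³ N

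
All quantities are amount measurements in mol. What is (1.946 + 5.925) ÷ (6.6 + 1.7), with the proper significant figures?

1.946 + 5.925 = 7.871, limited to 3 d.p. → 4 s.f.; 6.6 + 1.7 = 8.3, limited to 1 d.p. → 2 s.f.
Carrying full precision, 7.871 ÷ 8.3 = 0.948313253012…; keep min(4, 2) = 2 s.f.
Rounded to 2 significant figures: 9.5 × 10⁻¹.

9.5 × 10⁻¹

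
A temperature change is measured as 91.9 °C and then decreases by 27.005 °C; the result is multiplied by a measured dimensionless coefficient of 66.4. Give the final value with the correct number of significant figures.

91.9 °C − 27.005 °C = 64.895 °C; the difference is limited to 1 decimal place (3 s.f.).
Carrying full precision, 64.895 × 66.4 = 4309.028 °C; 66.4 has 3 s.f., so the result keeps min(3, 3) = 3 s.f.
Rounded to 3 significant figures: 4.31 × 10^3 °C.

4.31 × 10^3 °C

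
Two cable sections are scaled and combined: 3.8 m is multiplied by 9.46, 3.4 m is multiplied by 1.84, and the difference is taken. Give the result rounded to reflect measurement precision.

3.8 × 9.46 = 35.948 → 36 m (2 s.f., last digit at the 10^0 place).
3.4 × 1.84 = 6.256 → 6.3 m (2 s.f., last digit at the 10^-1 place).
Difference: 29.692 m; keep the coarser place, 10^0.
Result: 3.0 × 10^1 m.

3.0 × 10^1 m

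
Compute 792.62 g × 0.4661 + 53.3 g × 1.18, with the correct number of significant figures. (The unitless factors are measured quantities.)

792.62 × 0.4661 = 369.440182 → 3.694 × 10² g (4 s.f., last digit at the 10^-1 place).
53.3 × 1.18 = 62.894 → 62.9 g (3 s.f., last digit at the 10^-1 place).
Sum: 432.334182 g; keep the coarser place, 10^-1.
Result: 432.3 g.

432.3 g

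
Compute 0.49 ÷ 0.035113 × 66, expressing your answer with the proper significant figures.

9.2 × 10^2

0.49 ÷ 0.035113 × 66 = 921.026400478…
Multiplication/division keeps the fewest significant figures: 0.49 → 2 s.f., 0.035113 → 5 s.f., 66 → 2 s.f.; limit is 2.
Rounded to 2 significant figures: 9.2 × 10^2.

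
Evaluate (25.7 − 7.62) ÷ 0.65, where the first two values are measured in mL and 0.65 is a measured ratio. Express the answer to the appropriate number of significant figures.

28 mL

25.7 mL − 7.62 mL = 18.08 mL; the difference is limited to 1 decimal place (3 s.f.).
Carrying full precision, 18.08 ÷ 0.65 = 27.8153846154… mL; 0.65 has 2 s.f., so the result keeps min(3, 2) = 2 s.f.
Rounded to 2 significant figures: 28 mL.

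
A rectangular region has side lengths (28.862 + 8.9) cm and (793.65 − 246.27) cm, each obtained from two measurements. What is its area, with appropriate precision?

2.07 × 10^4 cm²

28.862 + 8.9 = 37.762, limited to 1 d.p. → 3 s.f.; 793.65 − 246.27 = 547.38, limited to 2 d.p. → 5 s.f.
Carrying full precision, 37.762 × 547.38 = 20670.16356; keep min(3, 5) = 3 s.f.
Rounded to 3 significant figures: 2.07 × 10^4 cm².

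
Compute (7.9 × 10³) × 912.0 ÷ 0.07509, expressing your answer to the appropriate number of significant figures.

(7.9 × 10³) × 912.0 ÷ 0.07509 = 95948861.3664…
Multiplication/division keeps the fewest significant figures: 7.9 × 10³ → 2 s.f., 912.0 → 4 s.f., 0.07509 → 4 s.f.; limit is 2.
Rounded to 2 significant figures: 9.6 × 10⁷.

9.6 × 10⁷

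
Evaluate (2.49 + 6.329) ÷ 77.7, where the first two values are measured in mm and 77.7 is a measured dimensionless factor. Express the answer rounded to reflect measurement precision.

2.49 mm + 6.329 mm = 8.819 mm; the sum is limited to 2 decimal places (3 s.f.).
Carrying full precision, 8.819 ÷ 77.7 = 0.113500643501… mm; 77.7 has 3 s.f., so the result keeps min(3, 3) = 3 s.f.
Rounded to 3 significant figures: 1.14 × 10⁻¹ mm.

1.14 × 10⁻¹ mm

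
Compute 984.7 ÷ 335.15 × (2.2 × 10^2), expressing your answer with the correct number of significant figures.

6.5 × 10^2

984.7 ÷ 335.15 × (2.2 × 10^2) = 646.379233179…
Multiplication/division keeps the fewest significant figures: 984.7 → 4 s.f., 335.15 → 5 s.f., 2.2 × 10^2 → 2 s.f.; limit is 2.
Rounded to 2 significant figures: 6.5 × 10^2.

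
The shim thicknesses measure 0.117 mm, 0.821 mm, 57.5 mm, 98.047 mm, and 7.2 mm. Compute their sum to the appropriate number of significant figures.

0.117 mm + 0.821 mm + 57.5 mm + 98.047 mm + 7.2 mm = 163.685 mm.
Addition/subtraction keeps the fewest decimal places: 0.117 → 3 decimal places, 0.821 → 3 decimal places, 57.5 → 1 decimal place, 98.047 → 3 decimal places, 7.2 → 1 decimal place; limit is 1.
Rounded to 1 decimal place: 163.7 mm.

163.7 mm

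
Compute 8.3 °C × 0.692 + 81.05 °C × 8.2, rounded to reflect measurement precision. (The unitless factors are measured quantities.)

8.3 × 0.692 = 5.7436 → 5.7 °C (2 s.f., last digit at the 10^-1 place).
81.05 × 8.2 = 664.61 → 6.6 × 10² °C (2 s.f., last digit at the 10^1 place).
Sum: 670.3536 °C; keep the coarser place, 10^1.
Result: 6.7 × 10² °C.

6.7 × 10² °C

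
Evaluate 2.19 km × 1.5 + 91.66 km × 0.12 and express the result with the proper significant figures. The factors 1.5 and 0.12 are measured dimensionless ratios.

2.19 × 1.5 = 3.285 → 3.3 km (2 s.f., last digit at the 10^-1 place).
91.66 × 0.12 = 10.9992 → 11 km (2 s.f., last digit at the 10^0 place).
Sum: 14.2842 km; keep the coarser place, 10^0.
Result: 14 km.

14 km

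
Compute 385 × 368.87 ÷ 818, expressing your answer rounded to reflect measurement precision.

1.74 × 10^2

385 × 368.87 ÷ 818 = 173.612408313…
Multiplication/division keeps the fewest significant figures: 385 → 3 s.f., 368.87 → 5 s.f., 818 → 3 s.f.; limit is 3.
Rounded to 3 significant figures: 1.74 × 10^2.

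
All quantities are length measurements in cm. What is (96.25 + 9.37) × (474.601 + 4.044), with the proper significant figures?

96.25 + 9.37 = 105.62, limited to 2 d.p. → 5 s.f.; 474.601 + 4.044 = 478.645, limited to 3 d.p. → 6 s.f.
Carrying full precision, 105.62 × 478.645 = 50554.4849; keep min(5, 6) = 5 s.f.
Rounded to 5 significant figures: 50554 cm².

50554 cm²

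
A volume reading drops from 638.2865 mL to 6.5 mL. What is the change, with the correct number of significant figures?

638.2865 mL − 6.5 mL = 631.7865 mL.
Addition/subtraction keeps the fewest decimal places: 638.2865 → 4 decimal places, 6.5 → 1 decimal place; limit is 1.
Rounded to 1 decimal place: 631.8 mL.

631.8 mL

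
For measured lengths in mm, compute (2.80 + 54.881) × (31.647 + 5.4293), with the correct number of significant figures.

2139 mm²

2.80 + 54.881 = 57.681, limited to 2 d.p. → 4 s.f.; 31.647 + 5.4293 = 37.0763, limited to 3 d.p. → 5 s.f.
Carrying full precision, 57.681 × 37.0763 = 2138.5980603; keep min(4, 5) = 4 s.f.
Rounded to 4 significant figures: 2139 mm².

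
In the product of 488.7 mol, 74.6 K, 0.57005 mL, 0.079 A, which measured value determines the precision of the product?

488.7 mol → 4 s.f.; 74.6 K → 3 s.f.; 0.57005 mL → 5 s.f.; 0.079 A → 2 s.f.
The fewest is 2 significant figures, from 0.079 A.

0.079 A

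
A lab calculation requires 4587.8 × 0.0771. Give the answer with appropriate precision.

354

4587.8 × 0.0771 = 353.71938
Multiplication/division keeps the fewest significant figures: 4587.8 → 5 s.f., 0.0771 → 3 s.f.; limit is 3.
Rounded to 3 significant figures: 354.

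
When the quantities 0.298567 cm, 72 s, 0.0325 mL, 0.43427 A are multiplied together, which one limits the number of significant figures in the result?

0.298567 cm → 6 s.f.; 72 s → 2 s.f.; 0.0325 mL → 3 s.f.; 0.43427 A → 5 s.f.
The fewest is 2 significant figures, from 72 s.

72 s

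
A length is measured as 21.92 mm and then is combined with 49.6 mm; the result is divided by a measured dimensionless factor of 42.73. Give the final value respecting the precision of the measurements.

21.92 mm + 49.6 mm = 71.52 mm; the sum is limited to 1 decimal place (3 s.f.).
Carrying full precision, 71.52 ÷ 42.73 = 1.67376550433… mm; 42.73 has 4 s.f., so the result keeps min(3, 4) = 3 s.f.
Rounded to 3 significant figures: 1.67 mm.

1.67 mm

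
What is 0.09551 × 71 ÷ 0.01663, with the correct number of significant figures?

0.09551 × 71 ÷ 0.01663 = 407.769693325…
Multiplication/division keeps the fewest significant figures: 0.09551 → 4 s.f., 71 → 2 s.f., 0.01663 → 4 s.f.; limit is 2.
Rounded to 2 significant figures: 4.1 × 10^2.

4.1 × 10^2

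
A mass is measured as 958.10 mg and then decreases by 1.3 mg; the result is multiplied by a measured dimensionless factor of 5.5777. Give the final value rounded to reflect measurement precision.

5337 mg

958.10 mg − 1.3 mg = 956.80 mg; the difference is limited to 1 decimal place (4 s.f.).
Carrying full precision, 956.80 × 5.5777 = 5336.74336 mg; 5.5777 has 5 s.f., so the result keeps min(4, 5) = 4 s.f.
Rounded to 4 significant figures: 5337 mg.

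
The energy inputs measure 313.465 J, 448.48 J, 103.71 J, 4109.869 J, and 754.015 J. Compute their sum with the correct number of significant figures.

313.465 J + 448.48 J + 103.71 J + 4109.869 J + 754.015 J = 5729.539 J.
Addition/subtraction keeps the fewest decimal places: 313.465 → 3 decimal places, 448.48 → 2 decimal places, 103.71 → 2 decimal places, 4109.869 → 3 decimal places, 754.015 → 3 decimal places; limit is 2.
Rounded to 2 decimal places: 5729.54 J.

5729.54 J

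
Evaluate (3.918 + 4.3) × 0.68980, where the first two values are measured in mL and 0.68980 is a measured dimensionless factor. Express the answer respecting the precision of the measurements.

3.918 mL + 4.3 mL = 8.218 mL; the sum is limited to 1 decimal place (2 s.f.).
Carrying full precision, 8.218 × 0.68980 = 5.6687764 mL; 0.68980 has 5 s.f., so the result keeps min(2, 5) = 2 s.f.
Rounded to 2 significant figures: 5.7 mL.

5.7 mL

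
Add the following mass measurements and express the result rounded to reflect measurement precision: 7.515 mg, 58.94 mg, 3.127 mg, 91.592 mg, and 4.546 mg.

7.515 mg + 58.94 mg + 3.127 mg + 91.592 mg + 4.546 mg = 165.720 mg.
Addition/subtraction keeps the fewest decimal places: 7.515 → 3 decimal places, 58.94 → 2 decimal places, 3.127 → 3 decimal places, 91.592 → 3 decimal places, 4.546 → 3 decimal places; limit is 2.
Rounded to 2 decimal places: 165.72 mg.

165.72 mg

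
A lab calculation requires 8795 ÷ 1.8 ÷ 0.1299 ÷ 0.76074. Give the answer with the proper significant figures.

4.9 × 10^4

8795 ÷ 1.8 ÷ 0.1299 ÷ 0.76074 = 49444.4938383…
Multiplication/division keeps the fewest significant figures: 8795 → 4 s.f., 1.8 → 2 s.f., 0.1299 → 4 s.f., 0.76074 → 5 s.f.; limit is 2.
Rounded to 2 significant figures: 4.9 × 10^4.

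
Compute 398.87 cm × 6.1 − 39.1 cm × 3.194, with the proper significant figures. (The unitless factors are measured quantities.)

2.3 × 10³ cm

398.87 × 6.1 = 2433.107 → 2.4 × 10³ cm (2 s.f., last digit at the 10^2 place).
39.1 × 3.194 = 124.8854 → 125 cm (3 s.f., last digit at the 10^0 place).
Difference: 2308.2216 cm; keep the coarser place, 10^2.
Result: 2.3 × 10³ cm.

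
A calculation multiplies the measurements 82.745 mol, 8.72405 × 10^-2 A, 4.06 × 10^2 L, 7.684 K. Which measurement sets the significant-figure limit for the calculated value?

82.745 mol → 5 s.f.; 8.72405 × 10^-2 A → 6 s.f.; 4.06 × 10^2 L → 3 s.f.; 7.684 K → 4 s.f.
The fewest is 3 significant figures, from 4.06 × 10^2 L.

4.06 × 10^2 L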